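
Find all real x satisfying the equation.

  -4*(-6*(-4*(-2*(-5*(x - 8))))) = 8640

Step 1. [-4*(-6*(-4*(-2*(-5*(x - 8))))) = 8640] -4 out front; divide by -4 ⇒ div: -6*(-4*(-2*(-5*(x - 8)))) = -2160.
Step 2. [-6*(-4*(-2*(-5*(x - 8)))) = -2160] leading coefficient -6: divide by -6 ⇒ div: -4*(-2*(-5*(x - 8))) = 360.
Step 3. [-4*(-2*(-5*(x - 8))) = 360] -4·(inner) — divide through by -4 ⇒ div: -2*(-5*(x - 8)) = -90.
Step 4. [-2*(-5*(x - 8)) = -90] -2·(inner) — divide through by -2, so div: -5*(x - 8) = 45.
Step 5. [-5*(x - 8) = 45] leading coefficient -5: divide by -5 ⇒ div: x - 8 = -9.
Step 6. [x - 8 = -9] 8 comes off first (add 8) ⇒ sub: x = -1.

Answer: x ∈ {-1}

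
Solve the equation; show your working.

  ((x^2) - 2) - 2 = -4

Step 1. [((x^2) - 2) - 2 = -4] -2 is outermost — add 2 both sides. So sub: (x^2) - 2 = -2.
Step 2. [(x^2) - 2 = -2] peel the -2: add 2 from each side. So sub: x^2 = 0.
Step 3. [x^2 = 0] LHS squared, RHS 0 ≥ 0: apply √ (±), so sqrt: x = 0.

Answer: x ∈ {0}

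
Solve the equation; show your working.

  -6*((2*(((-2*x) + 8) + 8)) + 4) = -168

Step 1. [-6*((2*(((-2*x) + 8) + 8)) + 4) = -168] -6 out front; divide by -6 ⇒ div: (2*(((-2*x) + 8) + 8)) + 4 = 28.
Step 2. [(2*(((-2*x) + 8) + 8)) + 4 = 28] subtract 4: x sits inside (… + 4) ⇒ sub: 2*(((-2*x) + 8) + 8) = 24.
Step 3. [2*(((-2*x) + 8) + 8) = 24] LHS = 2·(…); ÷2 both sides. So div: ((-2*x) + 8) + 8 = 12.
Step 4. [((-2*x) + 8) + 8 = 12] the outer +8 inverts by subtracting 8. So sub: (-2*x) + 8 = 4.
Step 5. [(-2*x) + 8 = 4] +8 is outermost — subtract 8 both sides, so sub: -2*x = -4.
Step 6. [-2*x = -4] leading coefficient -2: divide by -2 ⇒ div: x = 2.

Answer: x ∈ {2}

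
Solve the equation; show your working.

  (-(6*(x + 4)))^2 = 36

Step 1. [(-(6*(x + 4)))^2 = 36] LHS squared, RHS 36 ≥ 0: apply √ (±), so sqrt: -(6*(x + 4)) = 6 or -6.
Step 2. [-(6*(x + 4)) = 6 or -6] flip signs both sides ⇒ neg: 6*(x + 4) = -6 or 6.
Step 3. [6*(x + 4) = -6 or 6] 6 out front; divide by 6 ⇒ div: x + 4 = -1 or 1.
Step 4. [x + 4 = -1 or 1] peel the +4: subtract 4 from each side ⇒ sub: x = -5 or -3.

Answer: x ∈ {-5, -3}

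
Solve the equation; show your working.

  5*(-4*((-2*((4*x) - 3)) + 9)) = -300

Step 1. [5*(-4*((-2*((4*x) - 3)) + 9)) = -300] 5 out front; divide by 5. So div: -4*((-2*((4*x) - 3)) + 9) = -60.
Step 2. [-4*((-2*((4*x) - 3)) + 9) = -60] -4·(inner) — divide through by -4. So div: (-2*((4*x) - 3)) + 9 = 15.
Step 3. [(-2*((4*x) - 3)) + 9 = 15] the outer +9 inverts by subtracting 9 ⇒ sub: -2*((4*x) - 3) = 6.
Step 4. [-2*((4*x) - 3) = 6] divide by the outer -2. So div: (4*x) - 3 = -3.
Step 5. [(4*x) - 3 = -3] the outer -3 inverts by adding 3, so sub: 4*x = 0.
Step 6. [4*x = 0] 4 out front; divide by 4. So div: x = 0.

Answer: x ∈ {0}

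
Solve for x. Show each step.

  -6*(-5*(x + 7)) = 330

Step 1. [-6*(-5*(x + 7)) = 330] -6·(inner) — divide through by -6, so div: -5*(x + 7) = -55.
Step 2. [-5*(x + 7) = -55] -5 out front; divide by -5 ⇒ div: x + 7 = 11.
Step 3. [x + 7 = 11] the outer +7 inverts by subtracting 7 ⇒ sub: x = 4.

Answer: x ∈ {4}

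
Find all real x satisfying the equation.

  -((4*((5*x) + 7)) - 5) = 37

Step 1. [-((4*((5*x) + 7)) - 5) = 37] leading − — multiply by −1. So neg: (4*((5*x) + 7)) - 5 = -37.
Step 2. [(4*((5*x) + 7)) - 5 = -37] add 5: x sits inside (… - 5) ⇒ sub: 4*((5*x) + 7) = -32.
Step 3. [4*((5*x) + 7) = -32] LHS = 4·(…); ÷4 both sides, so div: (5*x) + 7 = -8.
Step 4. [(5*x) + 7 = -8] peel the +7: subtract 7 from each side. So sub: 5*x = -15.
Step 5. [5*x = -15] 5·(inner) — divide through by 5, so div: x = -3.

Answer: x ∈ {-3}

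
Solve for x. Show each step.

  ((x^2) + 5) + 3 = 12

Step 1. [((x^2) + 5) + 3 = 12] peel the +3: subtract 3 from each side, so sub: (x^2) + 5 = 9.
Step 2. [(x^2) + 5 = 9] subtract 5: x sits inside (… + 5) ⇒ sub: x^2 = 4.
Step 3. [x^2 = 4] √ both sides: 4 ≥ 0 gives two branches ⇒ sqrt: x = 2 or -2.

Answer: x ∈ {-2, 2}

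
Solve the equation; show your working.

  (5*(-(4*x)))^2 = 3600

Step 1. [(5*(-(4*x)))^2 = 3600] √ both sides: 3600 ≥ 0 gives two branches, so sqrt: 5*(-(4*x)) = 60 or -60.
Step 2. [5*(-(4*x)) = 60 or -60] 5·(inner) — divide through by 5 ⇒ div: -(4*x) = 12 or -12.
Step 3. [-(4*x) = 12 or -12] LHS negated; negate both sides, so neg: 4*x = -12 or 12.
Step 4. [4*x = -12 or 12] LHS = 4·(…); ÷4 both sides. So div: x = -3 or 3.

Answer: x ∈ {-3, 3}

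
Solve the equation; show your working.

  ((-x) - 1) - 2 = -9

Step 1. [((-x) - 1) - 2 = -9] add 2: x sits inside (… - 2) ⇒ sub: (-x) - 1 = -7.
Step 2. [(-x) - 1 = -7] -1 is outermost — add 1 both sides ⇒ sub: -x = -6.
Step 3. [-x = -6] LHS negated; negate both sides. So neg: x = 6.

Answer: x ∈ {6}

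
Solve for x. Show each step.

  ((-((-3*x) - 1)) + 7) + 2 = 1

Step 1. [((-((-3*x) - 1)) + 7) + 2 = 1] 2 comes off first (subtract 2) ⇒ sub: (-((-3*x) - 1)) + 7 = -1.
Step 2. [(-((-3*x) - 1)) + 7 = -1] +7 is outermost — subtract 7 both sides, so sub: -((-3*x) - 1) = -8.
Step 3. [-((-3*x) - 1) = -8] flip signs both sides ⇒ neg: (-3*x) - 1 = 8.
Step 4. [(-3*x) - 1 = 8] 1 comes off first (add 1), so sub: -3*x = 9.
Step 5. [-3*x = 9] LHS = -3·(…); ÷-3 both sides, so div: x = -3.

Answer: x ∈ {-3}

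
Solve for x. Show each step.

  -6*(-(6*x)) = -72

Step 1. [-6*(-(6*x)) = -72] -6·(inner) — divide through by -6. So div: -(6*x) = 12.
Step 2. [-(6*x) = 12] LHS negated; negate both sides ⇒ neg: 6*x = -12.
Step 3. [6*x = -12] 6·(inner) — divide through by 6 ⇒ div: x = -2.

Answer: x ∈ {-2}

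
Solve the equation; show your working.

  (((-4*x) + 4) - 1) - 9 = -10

Step 1. [(((-4*x) + 4) - 1) - 9 = -10] peel the -9: add 9 from each side, so sub: ((-4*x) + 4) - 1 = -1.
Step 2. [((-4*x) + 4) - 1 = -1] -1 is outermost — add 1 both sides ⇒ sub: (-4*x) + 4 = 0.
Step 3. [(-4*x) + 4 = 0] 4 comes off first (subtract 4) ⇒ sub: -4*x = -4.
Step 4. [-4*x = -4] LHS = -4·(…); ÷-4 both sides, so div: x = 1.

Answer: x ∈ {1}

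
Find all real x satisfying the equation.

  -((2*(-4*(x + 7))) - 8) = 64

Step 1. [-((2*(-4*(x + 7))) - 8) = 64] LHS negated; negate both sides. So neg: (2*(-4*(x + 7))) - 8 = -64.
Step 2. [(2*(-4*(x + 7))) - 8 = -64] common factor 2 (LHS and -64) — divide through ⇒ factor: (-4*(x + 7)) - 4 = -32.
Step 3. [(-4*(x + 7)) - 4 = -32] common factor -4 (LHS and -32) — divide through. So factor: (x + 7) + 1 = 8.
Step 4. [(x + 7) + 1 = 8] 1 comes off first (subtract 1). So sub: x + 7 = 7.
Step 5. [x + 7 = 7] the outer +7 inverts by subtracting 7 ⇒ sub: x = 0.

Answer: x ∈ {0}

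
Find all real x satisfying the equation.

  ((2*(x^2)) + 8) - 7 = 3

Step 1. [((2*(x^2)) + 8) - 7 = 3] peel the -7: add 7 from each side ⇒ sub: (2*(x^2)) + 8 = 10.
Step 2. [(2*(x^2)) + 8 = 10] peel the +8: subtract 8 from each side. So sub: 2*(x^2) = 2.
Step 3. [2*(x^2) = 2] 2 out front; divide by 2 ⇒ div: x^2 = 1.
Step 4. [x^2 = 1] √ both sides: 1 ≥ 0 gives two branches. So sqrt: x = 1 or -1.

Answer: x ∈ {-1, 1}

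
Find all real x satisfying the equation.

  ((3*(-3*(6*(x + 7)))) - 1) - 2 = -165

Step 1. [((3*(-3*(6*(x + 7)))) - 1) - 2 = -165] 2 comes off first (add 2). So sub: (3*(-3*(6*(x + 7)))) - 1 = -163.
Step 2. [(3*(-3*(6*(x + 7)))) - 1 = -163] add 1: x sits inside (… - 1), so sub: 3*(-3*(6*(x + 7))) = -162.
Step 3. [3*(-3*(6*(x + 7))) = -162] 3 out front; divide by 3, so div: -3*(6*(x + 7)) = -54.
Step 4. [-3*(6*(x + 7)) = -54] divide by the outer -3. So div: 6*(x + 7) = 18.
Step 5. [6*(x + 7) = 18] 6 out front; divide by 6, so div: x + 7 = 3.
Step 6. [x + 7 = 3] +7 is outermost — subtract 7 both sides, so sub: x = -4.

Answer: x ∈ {-4}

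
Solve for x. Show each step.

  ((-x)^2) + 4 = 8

Step 1. [((-x)^2) + 4 = 8] peel the +4: subtract 4 from each side ⇒ sub: (-x)^2 = 4.
Step 2. [(-x)^2 = 4] √ both sides: 4 ≥ 0 gives two branches. So sqrt: -x = 2 or -2.
Step 3. [-x = 2 or -2] LHS negated; negate both sides, so neg: x = -2 or 2.

Answer: x ∈ {-2, 2}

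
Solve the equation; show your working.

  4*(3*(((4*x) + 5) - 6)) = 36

Step 1. [4*(3*(((4*x) + 5) - 6)) = 36] 4 out front; divide by 4. So div: 3*(((4*x) + 5) - 6) = 9.
Step 2. [3*(((4*x) + 5) - 6) = 9] LHS = 3·(…); ÷3 both sides, so div: ((4*x) + 5) - 6 = 3.
Step 3. [((4*x) + 5) - 6 = 3] the outer -6 inverts by adding 6, so sub: (4*x) + 5 = 9.
Step 4. [(4*x) + 5 = 9] the outer +5 inverts by subtracting 5 ⇒ sub: 4*x = 4.
Step 5. [4*x = 4] divide by the outer 4 ⇒ div: x = 1.

Answer: x ∈ {1}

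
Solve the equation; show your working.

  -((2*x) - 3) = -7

Step 1. [-((2*x) - 3) = -7] LHS negated; negate both sides ⇒ neg: (2*x) - 3 = 7.
Step 2. [(2*x) - 3 = 7] -3 is outermost — add 3 both sides. So sub: 2*x = 10.
Step 3. [2*x = 10] LHS = 2·(…); ÷2 both sides. So div: x = 5.

Answer: x ∈ {5}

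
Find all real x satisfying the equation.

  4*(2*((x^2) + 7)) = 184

Step 1. [4*(2*((x^2) + 7)) = 184] 4·(inner) — divide through by 4. So div: 2*((x^2) + 7) = 46.
Step 2. [2*((x^2) + 7) = 46] leading coefficient 2: divide by 2 ⇒ div: (x^2) + 7 = 23.
Step 3. [(x^2) + 7 = 23] 7 comes off first (subtract 7). So sub: x^2 = 16.
Step 4. [x^2 = 16] √ both sides: 16 ≥ 0 gives two branches, so sqrt: x = 4 or -4.

Answer: x ∈ {-4, 4}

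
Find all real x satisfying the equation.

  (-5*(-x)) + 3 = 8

Step 1. [(-5*(-x)) + 3 = 8] +3 is outermost — subtract 3 both sides, so sub: -5*(-x) = 5.
Step 2. [-5*(-x) = 5] -5·(inner) — divide through by -5, so div: -x = -1.
Step 3. [-x = -1] flip signs both sides ⇒ neg: x = 1.

Answer: x ∈ {1}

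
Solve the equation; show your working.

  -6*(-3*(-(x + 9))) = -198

Step 1. [-6*(-3*(-(x + 9))) = -198] -6·(inner) — divide through by -6. So div: -3*(-(x + 9)) = 33.
Step 2. [-3*(-(x + 9)) = 33] -3 out front; divide by -3 ⇒ div: -(x + 9) = -11.
Step 3. [-(x + 9) = -11] leading − — multiply by −1, so neg: x + 9 = 11.
Step 4. [x + 9 = 11] peel the +9: subtract 9 from each side ⇒ sub: x = 2.

Answer: x ∈ {2}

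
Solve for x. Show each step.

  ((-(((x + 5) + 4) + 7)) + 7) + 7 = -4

Step 1. [((-(((x + 5) + 4) + 7)) + 7) + 7 = -4] the outer +7 inverts by subtracting 7. So sub: (-(((x + 5) + 4) + 7)) + 7 = -11.
Step 2. [(-(((x + 5) + 4) + 7)) + 7 = -11] subtract 7: x sits inside (… + 7) ⇒ sub: -(((x + 5) + 4) + 7) = -18.
Step 3. [-(((x + 5) + 4) + 7) = -18] leading − — multiply by −1. So neg: ((x + 5) + 4) + 7 = 18.
Step 4. [((x + 5) + 4) + 7 = 18] the outer +7 inverts by subtracting 7, so sub: (x + 5) + 4 = 11.
Step 5. [(x + 5) + 4 = 11] 4 comes off first (subtract 4). So sub: x + 5 = 7.
Step 6. [x + 5 = 7] subtract 5: x sits inside (… + 5) ⇒ sub: x = 2.

Answer: x ∈ {2}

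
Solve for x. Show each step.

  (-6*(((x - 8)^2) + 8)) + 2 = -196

Step 1. [(-6*(((x - 8)^2) + 8)) + 2 = -196] +2 is outermost — subtract 2 both sides ⇒ sub: -6*(((x - 8)^2) + 8) = -198.
Step 2. [-6*(((x - 8)^2) + 8) = -198] LHS = -6·(…); ÷-6 both sides. So div: ((x - 8)^2) + 8 = 33.
Step 3. [((x - 8)^2) + 8 = 33] +8 is outermost — subtract 8 both sides. So sub: (x - 8)^2 = 25.
Step 4. [(x - 8)^2 = 25] √ both sides: 25 ≥ 0 gives two branches. So sqrt: x - 8 = 5 or -5.
Step 5. [x - 8 = 5 or -5] the outer -8 inverts by adding 8, so sub: x = 13 or 3.

Answer: x ∈ {3, 13}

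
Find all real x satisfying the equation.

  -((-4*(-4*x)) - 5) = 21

Step 1. [-((-4*(-4*x)) - 5) = 21] LHS negated; negate both sides. So neg: (-4*(-4*x)) - 5 = -21.
Step 2. [(-4*(-4*x)) - 5 = -21] peel the -5: add 5 from each side. So sub: -4*(-4*x) = -16.
Step 3. [-4*(-4*x) = -16] leading coefficient -4: divide by -4 ⇒ div: -4*x = 4.
Step 4. [-4*x = 4] divide by the outer -4. So div: x = -1.

Answer: x ∈ {-1}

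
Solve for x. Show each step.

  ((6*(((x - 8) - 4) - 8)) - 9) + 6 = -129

Step 1. [((6*(((x - 8) - 4) - 8)) - 9) + 6 = -129] the outer +6 inverts by subtracting 6, so sub: (6*(((x - 8) - 4) - 8)) - 9 = -135.
Step 2. [(6*(((x - 8) - 4) - 8)) - 9 = -135] -9 is outermost — add 9 both sides, so sub: 6*(((x - 8) - 4) - 8) = -126.
Step 3. [6*(((x - 8) - 4) - 8) = -126] LHS = 6·(…); ÷6 both sides, so div: ((x - 8) - 4) - 8 = -21.
Step 4. [((x - 8) - 4) - 8 = -21] -8 is outermost — add 8 both sides ⇒ sub: (x - 8) - 4 = -13.
Step 5. [(x - 8) - 4 = -13] -4 is outermost — add 4 both sides ⇒ sub: x - 8 = -9.
Step 6. [x - 8 = -9] 8 comes off first (add 8). So sub: x = -1.

Answer: x ∈ {-1}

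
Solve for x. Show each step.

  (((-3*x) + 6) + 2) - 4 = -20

Step 1. [(((-3*x) + 6) + 2) - 4 = -20] 4 comes off first (add 4), so sub: ((-3*x) + 6) + 2 = -16.
Step 2. [((-3*x) + 6) + 2 = -16] the outer +2 inverts by subtracting 2. So sub: (-3*x) + 6 = -18.
Step 3. [(-3*x) + 6 = -18] -3 divides every term; factor it out, so factor: x - 2 = 6.
Step 4. [x - 2 = 6] peel the -2: add 2 from each side. So sub: x = 8.

Answer: x ∈ {8}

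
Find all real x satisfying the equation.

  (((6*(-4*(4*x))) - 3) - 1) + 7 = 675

Step 1. [(((6*(-4*(4*x))) - 3) - 1) + 7 = 675] peel the +7: subtract 7 from each side ⇒ sub: ((6*(-4*(4*x))) - 3) - 1 = 668.
Step 2. [((6*(-4*(4*x))) - 3) - 1 = 668] -1 is outermost — add 1 both sides ⇒ sub: (6*(-4*(4*x))) - 3 = 669.
Step 3. [(6*(-4*(4*x))) - 3 = 669] 3 comes off first (add 3). So sub: 6*(-4*(4*x)) = 672.
Step 4. [6*(-4*(4*x)) = 672] divide by the outer 6 ⇒ div: -4*(4*x) = 112.
Step 5. [-4*(4*x) = 112] divide by the outer -4, so div: 4*x = -28.
Step 6. [4*x = -28] LHS = 4·(…); ÷4 both sides, so div: x = -7.

Answer: x ∈ {-7}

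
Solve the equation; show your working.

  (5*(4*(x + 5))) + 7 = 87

Step 1. [(5*(4*(x + 5))) + 7 = 87] the outer +7 inverts by subtracting 7, so sub: 5*(4*(x + 5)) = 80.
Step 2. [5*(4*(x + 5)) = 80] 5 out front; divide by 5. So div: 4*(x + 5) = 16.
Step 3. [4*(x + 5) = 16] 4 out front; divide by 4, so div: x + 5 = 4.
Step 4. [x + 5 = 4] the outer +5 inverts by subtracting 5. So sub: x = -1.

Answer: x ∈ {-1}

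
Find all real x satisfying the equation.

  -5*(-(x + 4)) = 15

Step 1. [-5*(-(x + 4)) = 15] leading coefficient -5: divide by -5, so div: -(x + 4) = -3.
Step 2. [-(x + 4) = -3] LHS negated; negate both sides ⇒ neg: x + 4 = 3.
Step 3. [x + 4 = 3] 4 comes off first (subtract 4) ⇒ sub: x = -1.

Answer: x ∈ {-1}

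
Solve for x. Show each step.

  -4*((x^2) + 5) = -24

Step 1. [-4*((x^2) + 5) = -24] -4 out front; divide by -4, so div: (x^2) + 5 = 6.
Step 2. [(x^2) + 5 = 6] 5 comes off first (subtract 5) ⇒ sub: x^2 = 1.
Step 3. [x^2 = 1] √ both sides: 1 ≥ 0 gives two branches. So sqrt: x = 1 or -1.

Answer: x ∈ {-1, 1}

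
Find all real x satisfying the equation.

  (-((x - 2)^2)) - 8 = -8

Step 1. [(-((x - 2)^2)) - 8 = -8] peel the -8: add 8 from each side. So sub: -((x - 2)^2) = 0.
Step 2. [-((x - 2)^2) = 0] flip signs both sides, so neg: (x - 2)^2 = 0.
Step 3. [(x - 2)^2 = 0] √ both sides: 0 ≥ 0 gives two branches ⇒ sqrt: x - 2 = 0.
Step 4. [x - 2 = 0] 2 comes off first (add 2), so sub: x = 2.

Answer: x ∈ {2}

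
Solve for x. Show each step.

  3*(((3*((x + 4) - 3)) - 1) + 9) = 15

Step 1. [3*(((3*((x + 4) - 3)) - 1) + 9) = 15] LHS = 3·(…); ÷3 both sides ⇒ div: ((3*((x + 4) - 3)) - 1) + 9 = 5.
Step 2. [((3*((x + 4) - 3)) - 1) + 9 = 5] the outer +9 inverts by subtracting 9, so sub: (3*((x + 4) - 3)) - 1 = -4.
Step 3. [(3*((x + 4) - 3)) - 1 = -4] peel the -1: add 1 from each side ⇒ sub: 3*((x + 4) - 3) = -3.
Step 4. [3*((x + 4) - 3) = -3] divide by the outer 3 ⇒ div: (x + 4) - 3 = -1.
Step 5. [(x + 4) - 3 = -1] 3 comes off first (add 3). So sub: x + 4 = 2.
Step 6. [x + 4 = 2] 4 comes off first (subtract 4). So sub: x = -2.

Answer: x ∈ {-2}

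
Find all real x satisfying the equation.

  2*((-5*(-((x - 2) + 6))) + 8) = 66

Step 1. [2*((-5*(-((x - 2) + 6))) + 8) = 66] leading coefficient 2: divide by 2 ⇒ div: (-5*(-((x - 2) + 6))) + 8 = 33.
Step 2. [(-5*(-((x - 2) + 6))) + 8 = 33] +8 is outermost — subtract 8 both sides ⇒ sub: -5*(-((x - 2) + 6)) = 25.
Step 3. [-5*(-((x - 2) + 6)) = 25] -5 out front; divide by -5, so div: -((x - 2) + 6) = -5.
Step 4. [-((x - 2) + 6) = -5] LHS negated; negate both sides, so neg: (x - 2) + 6 = 5.
Step 5. [(x - 2) + 6 = 5] +6 is outermost — subtract 6 both sides. So sub: x - 2 = -1.
Step 6. [x - 2 = -1] the outer -2 inverts by adding 2, so sub: x = 1.

Answer: x ∈ {1}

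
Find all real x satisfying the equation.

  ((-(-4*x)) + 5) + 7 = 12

Step 1. [((-(-4*x)) + 5) + 7 = 12] +7 is outermost — subtract 7 both sides, so sub: (-(-4*x)) + 5 = 5.
Step 2. [(-(-4*x)) + 5 = 5] subtract 5: x sits inside (… + 5) ⇒ sub: -(-4*x) = 0.
Step 3. [-(-4*x) = 0] LHS negated; negate both sides. So neg: -4*x = 0.
Step 4. [-4*x = 0] -4 out front; divide by -4, so div: x = 0.

Answer: x ∈ {0}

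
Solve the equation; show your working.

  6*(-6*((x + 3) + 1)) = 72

Step 1. [6*(-6*((x + 3) + 1)) = 72] 6·(inner) — divide through by 6, so div: -6*((x + 3) + 1) = 12.
Step 2. [-6*((x + 3) + 1) = 12] divide by the outer -6, so div: (x + 3) + 1 = -2.
Step 3. [(x + 3) + 1 = -2] 1 comes off first (subtract 1), so sub: x + 3 = -3.
Step 4. [x + 3 = -3] +3 is outermost — subtract 3 both sides ⇒ sub: x = -6.

Answer: x ∈ {-6}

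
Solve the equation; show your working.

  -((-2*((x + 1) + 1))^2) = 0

Step 1. [-((-2*((x + 1) + 1))^2) = 0] leading − — multiply by −1 ⇒ neg: (-2*((x + 1) + 1))^2 = 0.
Step 2. [(-2*((x + 1) + 1))^2 = 0] 0 ≥ 0, LHS is (·)² — take ±√, so sqrt: -2*((x + 1) + 1) = 0.
Step 3. [-2*((x + 1) + 1) = 0] LHS = -2·(…); ÷-2 both sides, so div: (x + 1) + 1 = 0.
Step 4. [(x + 1) + 1 = 0] +1 is outermost — subtract 1 both sides. So sub: x + 1 = -1.
Step 5. [x + 1 = -1] +1 is outermost — subtract 1 both sides ⇒ sub: x = -2.

Answer: x ∈ {-2}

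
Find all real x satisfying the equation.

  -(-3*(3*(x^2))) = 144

Step 1. [-(-3*(3*(x^2))) = 144] LHS negated; negate both sides. So neg: -3*(3*(x^2)) = -144.
Step 2. [-3*(3*(x^2)) = -144] divide by the outer -3, so div: 3*(x^2) = 48.
Step 3. [3*(x^2) = 48] divide by the outer 3. So div: x^2 = 16.
Step 4. [x^2 = 16] √ both sides: 16 ≥ 0 gives two branches, so sqrt: x = 4 or -4.

Answer: x ∈ {-4, 4}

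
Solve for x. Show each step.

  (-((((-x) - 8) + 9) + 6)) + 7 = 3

Step 1. [(-((((-x) - 8) + 9) + 6)) + 7 = 3] the outer +7 inverts by subtracting 7, so sub: -((((-x) - 8) + 9) + 6) = -4.
Step 2. [-((((-x) - 8) + 9) + 6) = -4] LHS negated; negate both sides. So neg: (((-x) - 8) + 9) + 6 = 4.
Step 3. [(((-x) - 8) + 9) + 6 = 4] +6 is outermost — subtract 6 both sides, so sub: ((-x) - 8) + 9 = -2.
Step 4. [((-x) - 8) + 9 = -2] subtract 9: x sits inside (… + 9), so sub: (-x) - 8 = -11.
Step 5. [(-x) - 8 = -11] add 8: x sits inside (… - 8) ⇒ sub: -x = -3.
Step 6. [-x = -3] leading − — multiply by −1 ⇒ neg: x = 3.

Answer: x ∈ {3}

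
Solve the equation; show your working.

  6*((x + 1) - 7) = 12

Step 1. [6*((x + 1) - 7) = 12] LHS = 6·(…); ÷6 both sides. So div: (x + 1) - 7 = 2.
Step 2. [(x + 1) - 7 = 2] 7 comes off first (add 7). So sub: x + 1 = 9.
Step 3. [x + 1 = 9] subtract 1: x sits inside (… + 1). So sub: x = 8.

Answer: x ∈ {8}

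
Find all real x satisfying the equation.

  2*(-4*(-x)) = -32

Step 1. [2*(-4*(-x)) = -32] 2 out front; divide by 2 ⇒ div: -4*(-x) = -16.
Step 2. [-4*(-x) = -16] -4·(inner) — divide through by -4, so div: -x = 4.
Step 3. [-x = 4] leading − — multiply by −1. So neg: x = -4.

Answer: x ∈ {-4}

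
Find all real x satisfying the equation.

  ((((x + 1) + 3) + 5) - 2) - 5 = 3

Step 1. [((((x + 1) + 3) + 5) - 2) - 5 = 3] peel the -5: add 5 from each side ⇒ sub: (((x + 1) + 3) + 5) - 2 = 8.
Step 2. [(((x + 1) + 3) + 5) - 2 = 8] -2 is outermost — add 2 both sides ⇒ sub: ((x + 1) + 3) + 5 = 10.
Step 3. [((x + 1) + 3) + 5 = 10] 5 comes off first (subtract 5), so sub: (x + 1) + 3 = 5.
Step 4. [(x + 1) + 3 = 5] peel the +3: subtract 3 from each side. So sub: x + 1 = 2.
Step 5. [x + 1 = 2] subtract 1: x sits inside (… + 1). So sub: x = 1.

Answer: x ∈ {1}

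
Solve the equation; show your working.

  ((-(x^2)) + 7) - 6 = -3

Step 1. [((-(x^2)) + 7) - 6 = -3] -6 is outermost — add 6 both sides, so sub: (-(x^2)) + 7 = 3.
Step 2. [(-(x^2)) + 7 = 3] +7 is outermost — subtract 7 both sides ⇒ sub: -(x^2) = -4.
Step 3. [-(x^2) = -4] LHS negated; negate both sides. So neg: x^2 = 4.
Step 4. [x^2 = 4] √ both sides: 4 ≥ 0 gives two branches, so sqrt: x = 2 or -2.

Answer: x ∈ {-2, 2}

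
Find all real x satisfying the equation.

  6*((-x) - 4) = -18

Step 1. [6*((-x) - 4) = -18] 6 out front; divide by 6. So div: (-x) - 4 = -3.
Step 2. [(-x) - 4 = -3] -4 is outermost — add 4 both sides, so sub: -x = 1.
Step 3. [-x = 1] flip signs both sides, so neg: x = -1.

Answer: x ∈ {-1}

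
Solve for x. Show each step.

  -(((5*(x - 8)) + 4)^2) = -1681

Step 1. [-(((5*(x - 8)) + 4)^2) = -1681] leading − — multiply by −1, so neg: ((5*(x - 8)) + 4)^2 = 1681.
Step 2. [((5*(x - 8)) + 4)^2 = 1681] 1681 ≥ 0, LHS is (·)² — take ±√. So sqrt: (5*(x - 8)) + 4 = 41 or -41.
Step 3. [(5*(x - 8)) + 4 = 41 or -41] +4 is outermost — subtract 4 both sides. So sub: 5*(x - 8) = 37 or -45.
Step 4. [5*(x - 8) = 37 or -45] 5·(inner) — divide through by 5 ⇒ div: x - 8 = 37/5 or -9.
Step 5. [x - 8 = 37/5 or -9] 8 comes off first (add 8), so sub: x = 77/5 or -1.

Answer: x ∈ {-1, 77/5}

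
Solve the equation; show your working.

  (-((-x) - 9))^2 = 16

Step 1. [(-((-x) - 9))^2 = 16] 16 ≥ 0, LHS is (·)² — take ±√ ⇒ sqrt: -((-x) - 9) = 4 or -4.
Step 2. [-((-x) - 9) = 4 or -4] flip signs both sides ⇒ neg: (-x) - 9 = -4 or 4.
Step 3. [(-x) - 9 = -4 or 4] add 9: x sits inside (… - 9), so sub: -x = 5 or 13.
Step 4. [-x = 5 or 13] flip signs both sides ⇒ neg: x = -5 or -13.

Answer: x ∈ {-13, -5}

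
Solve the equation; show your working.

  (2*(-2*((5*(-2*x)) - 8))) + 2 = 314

Step 1. [(2*(-2*((5*(-2*x)) - 8))) + 2 = 314] subtract 2: x sits inside (… + 2) ⇒ sub: 2*(-2*((5*(-2*x)) - 8)) = 312.
Step 2. [2*(-2*((5*(-2*x)) - 8)) = 312] 2·(inner) — divide through by 2 ⇒ div: -2*((5*(-2*x)) - 8) = 156.
Step 3. [-2*((5*(-2*x)) - 8) = 156] leading coefficient -2: divide by -2, so div: (5*(-2*x)) - 8 = -78.
Step 4. [(5*(-2*x)) - 8 = -78] 8 comes off first (add 8). So sub: 5*(-2*x) = -70.
Step 5. [5*(-2*x) = -70] 5·(inner) — divide through by 5, so div: -2*x = -14.
Step 6. [-2*x = -14] leading coefficient -2: divide by -2. So div: x = 7.

Answer: x ∈ {7}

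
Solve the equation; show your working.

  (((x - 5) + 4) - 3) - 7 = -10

Step 1. [(((x - 5) + 4) - 3) - 7 = -10] add 7: x sits inside (… - 7), so sub: ((x - 5) + 4) - 3 = -3.
Step 2. [((x - 5) + 4) - 3 = -3] the outer -3 inverts by adding 3. So sub: (x - 5) + 4 = 0.
Step 3. [(x - 5) + 4 = 0] 4 comes off first (subtract 4) ⇒ sub: x - 5 = -4.
Step 4. [x - 5 = -4] peel the -5: add 5 from each side, so sub: x = 1.

Answer: x ∈ {1}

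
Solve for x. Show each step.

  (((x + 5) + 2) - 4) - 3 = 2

Step 1. [(((x + 5) + 2) - 4) - 3 = 2] 3 comes off first (add 3), so sub: ((x + 5) + 2) - 4 = 5.
Step 2. [((x + 5) + 2) - 4 = 5] the outer -4 inverts by adding 4 ⇒ sub: (x + 5) + 2 = 9.
Step 3. [(x + 5) + 2 = 9] 2 comes off first (subtract 2), so sub: x + 5 = 7.
Step 4. [x + 5 = 7] subtract 5: x sits inside (… + 5), so sub: x = 2.

Answer: x ∈ {2}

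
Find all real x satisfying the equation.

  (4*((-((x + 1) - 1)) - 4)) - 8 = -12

Step 1. [(4*((-((x + 1) - 1)) - 4)) - 8 = -12] 4 | LHS and 4 | -12: pull 4 out. So factor: ((-((x + 1) - 1)) - 4) - 2 = -3.
Step 2. [((-((x + 1) - 1)) - 4) - 2 = -3] -2 is outermost — add 2 both sides ⇒ sub: (-((x + 1) - 1)) - 4 = -1.
Step 3. [(-((x + 1) - 1)) - 4 = -1] peel the -4: add 4 from each side ⇒ sub: -((x + 1) - 1) = 3.
Step 4. [-((x + 1) - 1) = 3] LHS negated; negate both sides, so neg: (x + 1) - 1 = -3.
Step 5. [(x + 1) - 1 = -3] peel the -1: add 1 from each side. So sub: x + 1 = -2.
Step 6. [x + 1 = -2] +1 is outermost — subtract 1 both sides, so sub: x = -3.

Answer: x ∈ {-3}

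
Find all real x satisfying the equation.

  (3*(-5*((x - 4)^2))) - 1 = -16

Step 1. [(3*(-5*((x - 4)^2))) - 1 = -16] add 1: x sits inside (… - 1) ⇒ sub: 3*(-5*((x - 4)^2)) = -15.
Step 2. [3*(-5*((x - 4)^2)) = -15] LHS = 3·(…); ÷3 both sides. So div: -5*((x - 4)^2) = -5.
Step 3. [-5*((x - 4)^2) = -5] -5 out front; divide by -5, so div: (x - 4)^2 = 1.
Step 4. [(x - 4)^2 = 1] 1 ≥ 0, LHS is (·)² — take ±√. So sqrt: x - 4 = 1 or -1.
Step 5. [x - 4 = 1 or -1] -4 is outermost — add 4 both sides ⇒ sub: x = 5 or 3.

Answer: x ∈ {3, 5}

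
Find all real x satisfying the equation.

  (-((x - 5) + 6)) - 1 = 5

Step 1. [(-((x - 5) + 6)) - 1 = 5] the outer -1 inverts by adding 1, so sub: -((x - 5) + 6) = 6.
Step 2. [-((x - 5) + 6) = 6] flip signs both sides, so neg: (x - 5) + 6 = -6.
Step 3. [(x - 5) + 6 = -6] the outer +6 inverts by subtracting 6 ⇒ sub: x - 5 = -12.
Step 4. [x - 5 = -12] add 5: x sits inside (… - 5) ⇒ sub: x = -7.

Answer: x ∈ {-7}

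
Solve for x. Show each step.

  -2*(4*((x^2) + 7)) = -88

Step 1. [-2*(4*((x^2) + 7)) = -88] -2·(inner) — divide through by -2. So div: 4*((x^2) + 7) = 44.
Step 2. [4*((x^2) + 7) = 44] 4·(inner) — divide through by 4 ⇒ div: (x^2) + 7 = 11.
Step 3. [(x^2) + 7 = 11] 7 comes off first (subtract 7). So sub: x^2 = 4.
Step 4. [x^2 = 4] √ both sides: 4 ≥ 0 gives two branches. So sqrt: x = 2 or -2.

Answer: x ∈ {-2, 2}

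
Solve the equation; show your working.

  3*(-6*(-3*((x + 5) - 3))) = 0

Step 1. [3*(-6*(-3*((x + 5) - 3))) = 0] 3 out front; divide by 3, so div: -6*(-3*((x + 5) - 3)) = 0.
Step 2. [-6*(-3*((x + 5) - 3)) = 0] LHS = -6·(…); ÷-6 both sides. So div: -3*((x + 5) - 3) = 0.
Step 3. [-3*((x + 5) - 3) = 0] -3 out front; divide by -3 ⇒ div: (x + 5) - 3 = 0.
Step 4. [(x + 5) - 3 = 0] the outer -3 inverts by adding 3, so sub: x + 5 = 3.
Step 5. [x + 5 = 3] subtract 5: x sits inside (… + 5), so sub: x = -2.

Answer: x ∈ {-2}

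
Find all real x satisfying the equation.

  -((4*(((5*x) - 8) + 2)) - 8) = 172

Step 1. [-((4*(((5*x) - 8) + 2)) - 8) = 172] leading − — multiply by −1. So neg: (4*(((5*x) - 8) + 2)) - 8 = -172.
Step 2. [(4*(((5*x) - 8) + 2)) - 8 = -172] common factor 4 (LHS and -172) — divide through ⇒ factor: (((5*x) - 8) + 2) - 2 = -43.
Step 3. [(((5*x) - 8) + 2) - 2 = -43] the outer -2 inverts by adding 2. So sub: ((5*x) - 8) + 2 = -41.
Step 4. [((5*x) - 8) + 2 = -41] peel the +2: subtract 2 from each side ⇒ sub: (5*x) - 8 = -43.
Step 5. [(5*x) - 8 = -43] the outer -8 inverts by adding 8, so sub: 5*x = -35.
Step 6. [5*x = -35] divide by the outer 5 ⇒ div: x = -7.

Answer: x ∈ {-7}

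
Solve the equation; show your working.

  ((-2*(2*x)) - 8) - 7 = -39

Step 1. [((-2*(2*x)) - 8) - 7 = -39] add 7: x sits inside (… - 7). So sub: (-2*(2*x)) - 8 = -32.
Step 2. [(-2*(2*x)) - 8 = -32] the outer -8 inverts by adding 8. So sub: -2*(2*x) = -24.
Step 3. [-2*(2*x) = -24] -2 out front; divide by -2. So div: 2*x = 12.
Step 4. [2*x = 12] 2 out front; divide by 2 ⇒ div: x = 6.

Answer: x ∈ {6}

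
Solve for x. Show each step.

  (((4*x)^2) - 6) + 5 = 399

Step 1. [(((4*x)^2) - 6) + 5 = 399] +5 is outermost — subtract 5 both sides. So sub: ((4*x)^2) - 6 = 394.
Step 2. [((4*x)^2) - 6 = 394] -6 is outermost — add 6 both sides, so sub: (4*x)^2 = 400.
Step 3. [(4*x)^2 = 400] 400 ≥ 0, LHS is (·)² — take ±√. So sqrt: 4*x = 20 or -20.
Step 4. [4*x = 20 or -20] 4·(inner) — divide through by 4 ⇒ div: x = 5 or -5.

Answer: x ∈ {-5, 5}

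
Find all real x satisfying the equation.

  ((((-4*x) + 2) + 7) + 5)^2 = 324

Step 1. [((((-4*x) + 2) + 7) + 5)^2 = 324] 324 ≥ 0, LHS is (·)² — take ±√. So sqrt: (((-4*x) + 2) + 7) + 5 = 18 or -18.
Step 2. [(((-4*x) + 2) + 7) + 5 = 18 or -18] subtract 5: x sits inside (… + 5), so sub: ((-4*x) + 2) + 7 = 13 or -23.
Step 3. [((-4*x) + 2) + 7 = 13 or -23] +7 is outermost — subtract 7 both sides ⇒ sub: (-4*x) + 2 = 6 or -30.
Step 4. [(-4*x) + 2 = 6 or -30] peel the +2: subtract 2 from each side, so sub: -4*x = 4 or -32.
Step 5. [-4*x = 4 or -32] LHS = -4·(…); ÷-4 both sides ⇒ div: x = -1 or 8.

Answer: x ∈ {-1, 8}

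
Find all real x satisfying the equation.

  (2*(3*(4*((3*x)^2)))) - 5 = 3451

Step 1. [(2*(3*(4*((3*x)^2)))) - 5 = 3451] peel the -5: add 5 from each side ⇒ sub: 2*(3*(4*((3*x)^2))) = 3456.
Step 2. [2*(3*(4*((3*x)^2))) = 3456] 2 out front; divide by 2 ⇒ div: 3*(4*((3*x)^2)) = 1728.
Step 3. [3*(4*((3*x)^2)) = 1728] leading coefficient 3: divide by 3 ⇒ div: 4*((3*x)^2) = 576.
Step 4. [4*((3*x)^2) = 576] LHS = 4·(…); ÷4 both sides. So div: (3*x)^2 = 144.
Step 5. [(3*x)^2 = 144] 144 ≥ 0, LHS is (·)² — take ±√, so sqrt: 3*x = 12 or -12.
Step 6. [3*x = 12 or -12] leading coefficient 3: divide by 3, so div: x = 4 or -4.

Answer: x ∈ {-4, 4}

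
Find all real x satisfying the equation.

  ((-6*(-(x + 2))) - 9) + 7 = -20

Step 1. [((-6*(-(x + 2))) - 9) + 7 = -20] the outer +7 inverts by subtracting 7, so sub: (-6*(-(x + 2))) - 9 = -27.
Step 2. [(-6*(-(x + 2))) - 9 = -27] -9 is outermost — add 9 both sides. So sub: -6*(-(x + 2)) = -18.
Step 3. [-6*(-(x + 2)) = -18] divide by the outer -6, so div: -(x + 2) = 3.
Step 4. [-(x + 2) = 3] LHS negated; negate both sides, so neg: x + 2 = -3.
Step 5. [x + 2 = -3] 2 comes off first (subtract 2) ⇒ sub: x = -5.

Answer: x ∈ {-5}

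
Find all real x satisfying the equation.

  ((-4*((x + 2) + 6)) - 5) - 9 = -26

Step 1. [((-4*((x + 2) + 6)) - 5) - 9 = -26] -9 is outermost — add 9 both sides, so sub: (-4*((x + 2) + 6)) - 5 = -17.
Step 2. [(-4*((x + 2) + 6)) - 5 = -17] 5 comes off first (add 5), so sub: -4*((x + 2) + 6) = -12.
Step 3. [-4*((x + 2) + 6) = -12] divide by the outer -4. So div: (x + 2) + 6 = 3.
Step 4. [(x + 2) + 6 = 3] subtract 6: x sits inside (… + 6). So sub: x + 2 = -3.
Step 5. [x + 2 = -3] 2 comes off first (subtract 2), so sub: x = -5.

Answer: x ∈ {-5}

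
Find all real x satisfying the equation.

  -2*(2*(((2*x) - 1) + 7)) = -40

Step 1. [-2*(2*(((2*x) - 1) + 7)) = -40] -2 out front; divide by -2, so div: 2*(((2*x) - 1) + 7) = 20.
Step 2. [2*(((2*x) - 1) + 7) = 20] 2·(inner) — divide through by 2 ⇒ div: ((2*x) - 1) + 7 = 10.
Step 3. [((2*x) - 1) + 7 = 10] subtract 7: x sits inside (… + 7) ⇒ sub: (2*x) - 1 = 3.
Step 4. [(2*x) - 1 = 3] -1 is outermost — add 1 both sides. So sub: 2*x = 4.
Step 5. [2*x = 4] 2·(inner) — divide through by 2, so div: x = 2.

Answer: x ∈ {2}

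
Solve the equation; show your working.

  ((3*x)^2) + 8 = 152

Step 1. [((3*x)^2) + 8 = 152] +8 is outermost — subtract 8 both sides, so sub: (3*x)^2 = 144.
Step 2. [(3*x)^2 = 144] 144 ≥ 0, LHS is (·)² — take ±√. So sqrt: 3*x = 12 or -12.
Step 3. [3*x = 12 or -12] leading coefficient 3: divide by 3, so div: x = 4 or -4.

Answer: x ∈ {-4, 4}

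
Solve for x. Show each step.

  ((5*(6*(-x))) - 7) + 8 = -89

Step 1. [((5*(6*(-x))) - 7) + 8 = -89] 8 comes off first (subtract 8) ⇒ sub: (5*(6*(-x))) - 7 = -97.
Step 2. [(5*(6*(-x))) - 7 = -97] the outer -7 inverts by adding 7. So sub: 5*(6*(-x)) = -90.
Step 3. [5*(6*(-x)) = -90] 5·(inner) — divide through by 5, so div: 6*(-x) = -18.
Step 4. [6*(-x) = -18] leading coefficient 6: divide by 6, so div: -x = -3.
Step 5. [-x = -3] leading − — multiply by −1 ⇒ neg: x = 3.

Answer: x ∈ {3}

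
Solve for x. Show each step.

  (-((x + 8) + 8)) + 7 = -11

Step 1. [(-((x + 8) + 8)) + 7 = -11] the outer +7 inverts by subtracting 7. So sub: -((x + 8) + 8) = -18.
Step 2. [-((x + 8) + 8) = -18] leading − — multiply by −1 ⇒ neg: (x + 8) + 8 = 18.
Step 3. [(x + 8) + 8 = 18] peel the +8: subtract 8 from each side ⇒ sub: x + 8 = 10.
Step 4. [x + 8 = 10] subtract 8: x sits inside (… + 8), so sub: x = 2.

Answer: x ∈ {2}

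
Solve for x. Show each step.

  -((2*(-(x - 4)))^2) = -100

Step 1. [-((2*(-(x - 4)))^2) = -100] flip signs both sides ⇒ neg: (2*(-(x - 4)))^2 = 100.
Step 2. [(2*(-(x - 4)))^2 = 100] 100 ≥ 0, LHS is (·)² — take ±√ ⇒ sqrt: 2*(-(x - 4)) = 10 or -10.
Step 3. [2*(-(x - 4)) = 10 or -10] 2·(inner) — divide through by 2, so div: -(x - 4) = 5 or -5.
Step 4. [-(x - 4) = 5 or -5] leading − — multiply by −1 ⇒ neg: x - 4 = -5 or 5.
Step 5. [x - 4 = -5 or 5] 4 comes off first (add 4). So sub: x = -1 or 9.

Answer: x ∈ {-1, 9}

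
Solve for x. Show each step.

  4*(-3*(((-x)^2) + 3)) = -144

Step 1. [4*(-3*(((-x)^2) + 3)) = -144] leading coefficient 4: divide by 4, so div: -3*(((-x)^2) + 3) = -36.
Step 2. [-3*(((-x)^2) + 3) = -36] -3·(inner) — divide through by -3 ⇒ div: ((-x)^2) + 3 = 12.
Step 3. [((-x)^2) + 3 = 12] the outer +3 inverts by subtracting 3. So sub: (-x)^2 = 9.
Step 4. [(-x)^2 = 9] LHS squared, RHS 9 ≥ 0: apply √ (±) ⇒ sqrt: -x = 3 or -3.
Step 5. [-x = 3 or -3] flip signs both sides. So neg: x = -3 or 3.

Answer: x ∈ {-3, 3}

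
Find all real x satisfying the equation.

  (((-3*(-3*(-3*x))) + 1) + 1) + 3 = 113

Step 1. [(((-3*(-3*(-3*x))) + 1) + 1) + 3 = 113] peel the +3: subtract 3 from each side ⇒ sub: ((-3*(-3*(-3*x))) + 1) + 1 = 110.
Step 2. [((-3*(-3*(-3*x))) + 1) + 1 = 110] +1 is outermost — subtract 1 both sides ⇒ sub: (-3*(-3*(-3*x))) + 1 = 109.
Step 3. [(-3*(-3*(-3*x))) + 1 = 109] subtract 1: x sits inside (… + 1) ⇒ sub: -3*(-3*(-3*x)) = 108.
Step 4. [-3*(-3*(-3*x)) = 108] LHS = -3·(…); ÷-3 both sides, so div: -3*(-3*x) = -36.
Step 5. [-3*(-3*x) = -36] divide by the outer -3, so div: -3*x = 12.
Step 6. [-3*x = 12] divide by the outer -3. So div: x = -4.

Answer: x ∈ {-4}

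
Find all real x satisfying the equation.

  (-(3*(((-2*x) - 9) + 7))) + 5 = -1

Step 1. [(-(3*(((-2*x) - 9) + 7))) + 5 = -1] peel the +5: subtract 5 from each side. So sub: -(3*(((-2*x) - 9) + 7)) = -6.
Step 2. [-(3*(((-2*x) - 9) + 7)) = -6] flip signs both sides. So neg: 3*(((-2*x) - 9) + 7) = 6.
Step 3. [3*(((-2*x) - 9) + 7) = 6] divide by the outer 3. So div: ((-2*x) - 9) + 7 = 2.
Step 4. [((-2*x) - 9) + 7 = 2] 7 comes off first (subtract 7). So sub: (-2*x) - 9 = -5.
Step 5. [(-2*x) - 9 = -5] -9 is outermost — add 9 both sides. So sub: -2*x = 4.
Step 6. [-2*x = 4] -2·(inner) — divide through by -2. So div: x = -2.

Answer: x ∈ {-2}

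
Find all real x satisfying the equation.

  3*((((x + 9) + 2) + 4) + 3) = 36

Step 1. [3*((((x + 9) + 2) + 4) + 3) = 36] 3·(inner) — divide through by 3. So div: (((x + 9) + 2) + 4) + 3 = 12.
Step 2. [(((x + 9) + 2) + 4) + 3 = 12] the outer +3 inverts by subtracting 3, so sub: ((x + 9) + 2) + 4 = 9.
Step 3. [((x + 9) + 2) + 4 = 9] subtract 4: x sits inside (… + 4). So sub: (x + 9) + 2 = 5.
Step 4. [(x + 9) + 2 = 5] peel the +2: subtract 2 from each side. So sub: x + 9 = 3.
Step 5. [x + 9 = 3] +9 is outermost — subtract 9 both sides ⇒ sub: x = -6.

Answer: x ∈ {-6}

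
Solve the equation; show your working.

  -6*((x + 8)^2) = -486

Step 1. [-6*((x + 8)^2) = -486] -6 out front; divide by -6. So div: (x + 8)^2 = 81.
Step 2. [(x + 8)^2 = 81] LHS squared, RHS 81 ≥ 0: apply √ (±) ⇒ sqrt: x + 8 = 9 or -9.
Step 3. [x + 8 = 9 or -9] +8 is outermost — subtract 8 both sides, so sub: x = 1 or -17.

Answer: x ∈ {-17, 1}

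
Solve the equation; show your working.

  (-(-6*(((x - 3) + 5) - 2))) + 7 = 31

Step 1. [(-(-6*(((x - 3) + 5) - 2))) + 7 = 31] the outer +7 inverts by subtracting 7. So sub: -(-6*(((x - 3) + 5) - 2)) = 24.
Step 2. [-(-6*(((x - 3) + 5) - 2)) = 24] leading − — multiply by −1, so neg: -6*(((x - 3) + 5) - 2) = -24.
Step 3. [-6*(((x - 3) + 5) - 2) = -24] leading coefficient -6: divide by -6 ⇒ div: ((x - 3) + 5) - 2 = 4.
Step 4. [((x - 3) + 5) - 2 = 4] peel the -2: add 2 from each side ⇒ sub: (x - 3) + 5 = 6.
Step 5. [(x - 3) + 5 = 6] the outer +5 inverts by subtracting 5. So sub: x - 3 = 1.
Step 6. [x - 3 = 1] 3 comes off first (add 3). So sub: x = 4.

Answer: x ∈ {4}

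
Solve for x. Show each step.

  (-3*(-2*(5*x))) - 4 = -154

Step 1. [(-3*(-2*(5*x))) - 4 = -154] -4 is outermost — add 4 both sides. So sub: -3*(-2*(5*x)) = -150.
Step 2. [-3*(-2*(5*x)) = -150] -3·(inner) — divide through by -3. So div: -2*(5*x) = 50.
Step 3. [-2*(5*x) = 50] -2 out front; divide by -2, so div: 5*x = -25.
Step 4. [5*x = -25] divide by the outer 5. So div: x = -5.

Answer: x ∈ {-5}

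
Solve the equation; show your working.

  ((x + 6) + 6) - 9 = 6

Step 1. [((x + 6) + 6) - 9 = 6] add 9: x sits inside (… - 9) ⇒ sub: (x + 6) + 6 = 15.
Step 2. [(x + 6) + 6 = 15] peel the +6: subtract 6 from each side ⇒ sub: x + 6 = 9.
Step 3. [x + 6 = 9] the outer +6 inverts by subtracting 6. So sub: x = 3.

Answer: x ∈ {3}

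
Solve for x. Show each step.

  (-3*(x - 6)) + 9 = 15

Step 1. [(-3*(x - 6)) + 9 = 15] +9 is outermost — subtract 9 both sides ⇒ sub: -3*(x - 6) = 6.
Step 2. [-3*(x - 6) = 6] divide by the outer -3 ⇒ div: x - 6 = -2.
Step 3. [x - 6 = -2] the outer -6 inverts by adding 6. So sub: x = 4.

Answer: x ∈ {4}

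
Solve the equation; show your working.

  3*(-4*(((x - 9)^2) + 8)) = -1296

Step 1. [3*(-4*(((x - 9)^2) + 8)) = -1296] 3·(inner) — divide through by 3 ⇒ div: -4*(((x - 9)^2) + 8) = -432.
Step 2. [-4*(((x - 9)^2) + 8) = -432] -4·(inner) — divide through by -4 ⇒ div: ((x - 9)^2) + 8 = 108.
Step 3. [((x - 9)^2) + 8 = 108] the outer +8 inverts by subtracting 8, so sub: (x - 9)^2 = 100.
Step 4. [(x - 9)^2 = 100] LHS squared, RHS 100 ≥ 0: apply √ (±) ⇒ sqrt: x - 9 = 10 or -10.
Step 5. [x - 9 = 10 or -10] -9 is outermost — add 9 both sides ⇒ sub: x = 19 or -1.

Answer: x ∈ {-1, 19}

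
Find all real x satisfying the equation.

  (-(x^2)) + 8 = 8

Step 1. [(-(x^2)) + 8 = 8] +8 is outermost — subtract 8 both sides ⇒ sub: -(x^2) = 0.
Step 2. [-(x^2) = 0] flip signs both sides, so neg: x^2 = 0.
Step 3. [x^2 = 0] LHS squared, RHS 0 ≥ 0: apply √ (±) ⇒ sqrt: x = 0.

Answer: x ∈ {0}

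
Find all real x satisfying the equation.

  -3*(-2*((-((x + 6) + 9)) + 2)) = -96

Step 1. [-3*(-2*((-((x + 6) + 9)) + 2)) = -96] leading coefficient -3: divide by -3 ⇒ div: -2*((-((x + 6) + 9)) + 2) = 32.
Step 2. [-2*((-((x + 6) + 9)) + 2) = 32] leading coefficient -2: divide by -2. So div: (-((x + 6) + 9)) + 2 = -16.
Step 3. [(-((x + 6) + 9)) + 2 = -16] +2 is outermost — subtract 2 both sides ⇒ sub: -((x + 6) + 9) = -18.
Step 4. [-((x + 6) + 9) = -18] flip signs both sides ⇒ neg: (x + 6) + 9 = 18.
Step 5. [(x + 6) + 9 = 18] subtract 9: x sits inside (… + 9) ⇒ sub: x + 6 = 9.
Step 6. [x + 6 = 9] the outer +6 inverts by subtracting 6, so sub: x = 3.

Answer: x ∈ {3}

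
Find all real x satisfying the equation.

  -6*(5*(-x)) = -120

Step 1. [-6*(5*(-x)) = -120] leading coefficient -6: divide by -6 ⇒ div: 5*(-x) = 20.
Step 2. [5*(-x) = 20] 5 out front; divide by 5, so div: -x = 4.
Step 3. [-x = 4] leading − — multiply by −1, so neg: x = -4.

Answer: x ∈ {-4}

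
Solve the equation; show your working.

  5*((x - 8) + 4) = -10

Step 1. [5*((x - 8) + 4) = -10] divide by the outer 5. So div: (x - 8) + 4 = -2.
Step 2. [(x - 8) + 4 = -2] 4 comes off first (subtract 4). So sub: x - 8 = -6.
Step 3. [x - 8 = -6] peel the -8: add 8 from each side ⇒ sub: x = 2.

Answer: x ∈ {2}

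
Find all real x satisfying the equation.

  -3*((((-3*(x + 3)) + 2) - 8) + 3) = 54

Step 1. [-3*((((-3*(x + 3)) + 2) - 8) + 3) = 54] -3·(inner) — divide through by -3 ⇒ div: (((-3*(x + 3)) + 2) - 8) + 3 = -18.
Step 2. [(((-3*(x + 3)) + 2) - 8) + 3 = -18] peel the +3: subtract 3 from each side ⇒ sub: ((-3*(x + 3)) + 2) - 8 = -21.
Step 3. [((-3*(x + 3)) + 2) - 8 = -21] peel the -8: add 8 from each side, so sub: (-3*(x + 3)) + 2 = -13.
Step 4. [(-3*(x + 3)) + 2 = -13] peel the +2: subtract 2 from each side, so sub: -3*(x + 3) = -15.
Step 5. [-3*(x + 3) = -15] -3 out front; divide by -3. So div: x + 3 = 5.
Step 6. [x + 3 = 5] +3 is outermost — subtract 3 both sides ⇒ sub: x = 2.

Answer: x ∈ {2}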